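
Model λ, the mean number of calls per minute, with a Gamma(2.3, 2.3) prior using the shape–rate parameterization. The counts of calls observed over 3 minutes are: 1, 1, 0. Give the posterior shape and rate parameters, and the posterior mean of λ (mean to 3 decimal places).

Total count ∑xᵢ = 2 over n = 3 minutes.
Gamma is conjugate to the Poisson likelihood: posterior is Gamma(shape = 2.3+2 = 4.3, rate = 2.3+3 = 5.3).
E[λ | data] = 4.3/5.3 = 0.811.

Posterior: Gamma(shape=4.3, rate=5.3); mean ≈ 0.811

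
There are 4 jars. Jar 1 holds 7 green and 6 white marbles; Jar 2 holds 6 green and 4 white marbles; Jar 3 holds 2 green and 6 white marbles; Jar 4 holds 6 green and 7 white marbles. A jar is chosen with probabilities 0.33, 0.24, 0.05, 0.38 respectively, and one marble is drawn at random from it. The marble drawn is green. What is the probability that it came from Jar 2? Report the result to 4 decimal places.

Posterior probability ≈ 0.2826

Tabulate prior·likelihood by source: [1] prior 0.33, lik 0.5385, product 0.1777; [2] prior 0.24, lik 0.6, product 0.1440; [3] prior 0.05, lik 0.25, product 0.01250; [4] prior 0.38, lik 0.4615, product 0.1754.
Normalizing constant = 0.50958; the posterior for Jar 2 is its product over the sum, 0.1440/0.50958 = 0.2826.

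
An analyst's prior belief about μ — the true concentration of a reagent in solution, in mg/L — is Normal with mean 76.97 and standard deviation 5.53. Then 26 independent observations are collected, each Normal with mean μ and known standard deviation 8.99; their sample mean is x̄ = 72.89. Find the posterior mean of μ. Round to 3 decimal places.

Prior precision 1/τ₀² = 1/5.53² = 0.0327001; data precision n/σ² = 26/8.99² = 0.321702.
Posterior precision = 0.0327001 + 0.321702 = 0.354402.
Posterior mean = (0.0327001·76.97 + 0.321702·72.89) / 0.354402 = 73.266.

Posterior mean ≈ 73.266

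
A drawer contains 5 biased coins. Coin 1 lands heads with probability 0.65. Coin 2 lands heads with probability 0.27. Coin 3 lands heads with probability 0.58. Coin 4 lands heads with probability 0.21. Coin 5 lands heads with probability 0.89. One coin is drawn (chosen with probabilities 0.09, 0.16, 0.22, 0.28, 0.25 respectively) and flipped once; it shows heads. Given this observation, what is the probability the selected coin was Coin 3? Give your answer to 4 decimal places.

Tabulate prior·likelihood by source: [1] prior 0.09, lik 0.65, product 0.05850; [2] prior 0.16, lik 0.27, product 0.04320; [3] prior 0.22, lik 0.58, product 0.1276; [4] prior 0.28, lik 0.21, product 0.05880; [5] prior 0.25, lik 0.89, product 0.2225.
Normalizing constant = 0.51060; the posterior for Coin 3 is its product over the sum, 0.1276/0.51060 = 0.2499.

Posterior probability ≈ 0.2499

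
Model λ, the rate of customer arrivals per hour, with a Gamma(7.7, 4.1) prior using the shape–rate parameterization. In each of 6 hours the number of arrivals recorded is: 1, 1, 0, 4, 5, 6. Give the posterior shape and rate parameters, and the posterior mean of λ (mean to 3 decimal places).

Total count ∑xᵢ = 17 over n = 6 hours.
Gamma is conjugate to the Poisson likelihood: posterior is Gamma(shape = 7.7+17 = 24.7, rate = 4.1+6 = 10.1).
Posterior mean = shape/rate = 24.7/10.1 = 2.446.

Posterior: Gamma(shape=24.7, rate=10.1); mean ≈ 2.446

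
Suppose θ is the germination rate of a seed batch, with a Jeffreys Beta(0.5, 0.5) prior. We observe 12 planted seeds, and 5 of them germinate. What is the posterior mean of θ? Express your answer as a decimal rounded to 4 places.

Observing 5 successes and 7 failures updates Beta(0.5, 0.5) by adding the success and failure counts to the two shape parameters: α = 0.5+5 = 5.5, β = 0.5+7 = 7.5.
E[θ | data] = 5.5/(5.5+7.5) = 0.4231.

Posterior mean ≈ 0.4231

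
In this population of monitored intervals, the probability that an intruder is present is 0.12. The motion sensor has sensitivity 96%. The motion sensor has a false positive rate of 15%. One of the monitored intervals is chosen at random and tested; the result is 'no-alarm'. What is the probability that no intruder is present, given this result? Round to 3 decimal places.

Let H be the event that an intruder is present. P(H) = 0.12, so P(¬H) = 0.88. With E the 'no-alarm' result, P(E|H) = 0.04 and P(E|¬H) = 0.85.
P(E) = 0.04·0.12 + 0.85·0.88 = 0.0048000 + 0.74800 = 0.75280.
By Bayes' theorem, P(H|E) = 0.0048000 / 0.75280 = 0.006. Hence P(¬H|E) = 1 − 0.006 = 0.994.

P(¬H | E) ≈ 0.994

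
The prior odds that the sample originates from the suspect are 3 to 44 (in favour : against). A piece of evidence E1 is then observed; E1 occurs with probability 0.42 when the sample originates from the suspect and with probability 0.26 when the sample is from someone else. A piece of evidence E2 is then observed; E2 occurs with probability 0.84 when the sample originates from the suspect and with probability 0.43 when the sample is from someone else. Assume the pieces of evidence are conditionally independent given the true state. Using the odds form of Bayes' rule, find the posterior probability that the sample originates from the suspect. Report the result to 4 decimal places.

Prior odds = 3/44 = 0.068182. In log-odds, ln(0.068182) = -2.6856.
Add log likelihood ratios: ln(1.6154) + ln(1.9535) = 1.1492.
Posterior log-odds = -1.5364, so posterior odds = exp(-1.5364) = 0.21516. Converting, P(H|E) = 0.21516/1.2152 = 0.1771.

Posterior probability ≈ 0.1771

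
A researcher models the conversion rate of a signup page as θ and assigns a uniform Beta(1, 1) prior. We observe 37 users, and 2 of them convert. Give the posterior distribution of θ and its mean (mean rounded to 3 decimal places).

The binomial likelihood is conjugate to the Beta prior: with 2 successes and 35 failures, the posterior is Beta(1+2, 1+35) = Beta(3, 36).
Posterior mean = α/(α+β) = 3/39 = 0.077.

Posterior: Beta(3, 36); mean ≈ 0.077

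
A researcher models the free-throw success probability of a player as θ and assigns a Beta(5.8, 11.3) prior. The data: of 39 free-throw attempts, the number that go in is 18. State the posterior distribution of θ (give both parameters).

Posterior: Beta(23.8, 32.3)

Observing 18 successes and 21 failures updates Beta(5.8, 11.3) by adding the success and failure counts to the two shape parameters: α = 5.8+18 = 23.8, β = 11.3+21 = 32.3.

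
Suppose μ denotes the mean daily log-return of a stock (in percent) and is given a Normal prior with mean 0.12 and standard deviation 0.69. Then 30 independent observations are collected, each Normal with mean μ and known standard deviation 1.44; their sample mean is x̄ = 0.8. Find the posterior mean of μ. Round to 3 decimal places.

Posterior mean ≈ 0.714

With known σ, the Normal prior is conjugate. Weight on the data is w = (n/σ²)/(n/σ² + 1/τ₀²) = 14.4676/(14.4676+2.10040) = 0.87323.
Posterior mean = w·x̄ + (1−w)·μ₀ = 0.87323·0.8 + 0.12677·0.12 = 0.714.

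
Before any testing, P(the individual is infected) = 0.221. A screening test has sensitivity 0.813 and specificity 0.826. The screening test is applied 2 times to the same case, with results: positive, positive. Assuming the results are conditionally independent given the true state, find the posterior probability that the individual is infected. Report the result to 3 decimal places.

Posterior P(H) ≈ 0.861

Let H be the event that the individual is infected; start with P(H) = 0.221. P('positive'|H) = 0.813, P('positive'|¬H) = 0.174.
Update on result 1 ('positive'): P(H) ← 0.813·0.2210 / (0.813·0.2210 + 0.174·0.7790) = 0.17967/0.31522 = 0.5700.
Update on result 2 ('positive'): P(H) ← 0.813·0.5700 / (0.813·0.5700 + 0.174·0.4300) = 0.46341/0.53823 = 0.8610.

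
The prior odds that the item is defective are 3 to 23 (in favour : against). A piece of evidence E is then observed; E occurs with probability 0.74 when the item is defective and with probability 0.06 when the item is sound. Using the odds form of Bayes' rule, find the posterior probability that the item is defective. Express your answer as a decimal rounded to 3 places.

Posterior probability ≈ 0.617

Prior odds = 3/23 = 0.13043.
Likelihood ratio for E = 0.74/0.06 = 12.333.
Posterior odds = prior odds × LR = 1.6087.
Posterior probability = odds/(1+odds) = 1.6087/2.6087 = 0.617.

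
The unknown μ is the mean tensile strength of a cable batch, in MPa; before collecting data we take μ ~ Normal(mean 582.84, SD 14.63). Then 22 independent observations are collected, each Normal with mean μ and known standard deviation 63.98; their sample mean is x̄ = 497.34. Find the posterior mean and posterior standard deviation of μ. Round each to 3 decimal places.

Posterior mean ≈ 537.101; posterior SD ≈ 9.977

With known σ, the Normal prior is conjugate. Weight on the data is w = (n/σ²)/(n/σ² + 1/τ₀²) = 0.00537445/(0.00537445+0.00467209) = 0.53496.
Posterior mean = w·x̄ + (1−w)·μ₀ = 0.53496·497.34 + 0.46504·582.84 = 537.101. Posterior variance = 1/(0.00537445+0.00467209) = 99.5367, so SD = 9.977.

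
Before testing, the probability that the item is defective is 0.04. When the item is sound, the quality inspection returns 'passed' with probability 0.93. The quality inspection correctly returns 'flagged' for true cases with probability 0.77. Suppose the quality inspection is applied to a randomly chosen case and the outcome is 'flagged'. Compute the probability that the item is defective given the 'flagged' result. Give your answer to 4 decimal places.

P(H | E) ≈ 0.3143

Write H for 'the item is defective'. Prior odds H:¬H = 0.04/0.96 = 0.041667. For the 'flagged' outcome, the likelihood ratio is 0.77/0.07 = 11.000.
Posterior odds = 0.041667 × 11.000 = 0.45833, so P(H|E) = 0.45833/(1+0.45833) = 0.3143.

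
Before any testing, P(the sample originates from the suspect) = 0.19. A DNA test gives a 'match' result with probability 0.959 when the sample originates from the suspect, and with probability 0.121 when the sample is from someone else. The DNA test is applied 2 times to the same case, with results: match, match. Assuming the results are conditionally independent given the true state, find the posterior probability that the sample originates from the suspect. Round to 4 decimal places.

With H the event that the sample originates from the suspect, the joint likelihood of the observed sequence is P(data|H) = 0.959·0.959 = 0.91968 and P(data|¬H) = 0.121·0.121 = 0.014641.
Bayes: P(H|data) = 0.19·0.91968 / (0.19·0.91968 + 0.81·0.014641) = 0.17474/0.18660 = 0.9364.

Posterior P(H) ≈ 0.9364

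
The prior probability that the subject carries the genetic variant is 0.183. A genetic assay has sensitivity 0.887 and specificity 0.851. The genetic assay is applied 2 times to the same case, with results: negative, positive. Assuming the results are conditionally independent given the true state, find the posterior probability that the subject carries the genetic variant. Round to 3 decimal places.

With H the event that the subject carries the genetic variant, the joint likelihood of the observed sequence is P(data|H) = 0.113·0.887 = 0.10023 and P(data|¬H) = 0.851·0.149 = 0.12680.
Bayes: P(H|data) = 0.183·0.10023 / (0.183·0.10023 + 0.817·0.12680) = 0.018342/0.12194 = 0.1504.

Posterior P(H) ≈ 0.150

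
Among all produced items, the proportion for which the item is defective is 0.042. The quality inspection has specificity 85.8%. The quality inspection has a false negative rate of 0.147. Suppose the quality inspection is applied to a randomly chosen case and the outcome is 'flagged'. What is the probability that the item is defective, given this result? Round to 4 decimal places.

P(H | E) ≈ 0.2085

Let H be the event that the item is defective. P(H) = 0.042, so P(¬H) = 0.958. With E the 'flagged' result, P(E|H) = 0.853 and P(E|¬H) = 0.142.
P(E) = 0.853·0.042 + 0.142·0.958 = 0.035826 + 0.13604 = 0.17186.
By Bayes' theorem, P(H|E) = 0.035826 / 0.17186 = 0.2085.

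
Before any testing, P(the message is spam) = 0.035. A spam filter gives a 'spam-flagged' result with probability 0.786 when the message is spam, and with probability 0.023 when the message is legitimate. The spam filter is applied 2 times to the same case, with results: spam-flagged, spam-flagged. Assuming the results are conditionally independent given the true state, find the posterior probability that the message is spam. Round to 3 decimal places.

Posterior P(H) ≈ 0.977

With H the event that the message is spam, the joint likelihood of the observed sequence is P(data|H) = 0.786·0.786 = 0.61780 and P(data|¬H) = 0.023·0.023 = 0.00052900.
Bayes: P(H|data) = 0.035·0.61780 / (0.035·0.61780 + 0.965·0.00052900) = 0.021623/0.022133 = 0.9769.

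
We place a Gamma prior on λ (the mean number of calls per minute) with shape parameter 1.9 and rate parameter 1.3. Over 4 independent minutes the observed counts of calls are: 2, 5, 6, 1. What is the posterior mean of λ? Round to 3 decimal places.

Posterior mean ≈ 3.000

Total count ∑xᵢ = 14 over n = 4 minutes.
Gamma is conjugate to the Poisson likelihood: posterior is Gamma(shape = 1.9+14 = 15.9, rate = 1.3+4 = 5.3).
Posterior mean = shape/rate = 15.9/5.3 = 3.000.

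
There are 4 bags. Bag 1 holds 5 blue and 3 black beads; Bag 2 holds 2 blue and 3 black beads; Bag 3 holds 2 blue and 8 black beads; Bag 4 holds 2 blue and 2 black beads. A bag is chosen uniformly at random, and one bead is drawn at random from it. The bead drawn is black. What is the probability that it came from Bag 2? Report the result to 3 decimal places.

Tabulate prior·likelihood by source: [1] prior 0.25, lik 0.375, product 0.09375; [2] prior 0.25, lik 0.6, product 0.1500; [3] prior 0.25, lik 0.8, product 0.2000; [4] prior 0.25, lik 0.5, product 0.1250.
Normalizing constant = 0.56875; the posterior for Bag 2 is its product over the sum, 0.1500/0.56875 = 0.264.

Posterior probability ≈ 0.264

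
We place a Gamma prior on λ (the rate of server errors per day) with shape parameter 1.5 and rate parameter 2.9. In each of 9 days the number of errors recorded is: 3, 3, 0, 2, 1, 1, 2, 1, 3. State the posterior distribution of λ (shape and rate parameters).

The Poisson likelihood adds the total count to the shape and the number of exposure periods to the rate. Here ∑xᵢ = 16 and n = 9, so shape 1.5→17.5 and rate 2.9→11.9.

Posterior: Gamma(shape=17.5, rate=11.9)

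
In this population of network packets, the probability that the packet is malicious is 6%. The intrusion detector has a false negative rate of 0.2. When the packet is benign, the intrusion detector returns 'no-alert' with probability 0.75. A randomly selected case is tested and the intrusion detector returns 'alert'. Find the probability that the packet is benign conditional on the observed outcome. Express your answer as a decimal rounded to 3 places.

P(¬H | E) ≈ 0.830

Write H for 'the packet is malicious'. Prior odds H:¬H = 0.06/0.94 = 0.063830. For the 'alert' outcome, the likelihood ratio is 0.8/0.25 = 3.2000.
Posterior odds = 0.063830 × 3.2000 = 0.20426, so P(H|E) = 0.20426/(1+0.20426) = 0.170. Then P(¬H|E) = 1 − 0.170 = 0.830.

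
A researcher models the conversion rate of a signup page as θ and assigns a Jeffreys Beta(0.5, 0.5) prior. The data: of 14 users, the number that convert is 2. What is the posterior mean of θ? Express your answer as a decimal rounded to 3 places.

Posterior mean ≈ 0.167

Observing 2 successes and 12 failures updates Beta(0.5, 0.5) by adding the success and failure counts to the two shape parameters: α = 0.5+2 = 2.5, β = 0.5+12 = 12.5.
Posterior mean = α/(α+β) = 2.5/15 = 0.167.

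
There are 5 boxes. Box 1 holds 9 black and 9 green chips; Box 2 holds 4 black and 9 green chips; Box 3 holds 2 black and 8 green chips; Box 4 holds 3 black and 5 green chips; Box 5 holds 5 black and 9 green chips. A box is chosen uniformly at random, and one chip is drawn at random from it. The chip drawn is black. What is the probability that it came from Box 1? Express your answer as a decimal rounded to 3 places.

Posterior probability ≈ 0.287

Tabulate prior·likelihood by source: [1] prior 0.2, lik 0.5, product 0.1000; [2] prior 0.2, lik 0.3077, product 0.06154; [3] prior 0.2, lik 0.2, product 0.04000; [4] prior 0.2, lik 0.375, product 0.07500; [5] prior 0.2, lik 0.3571, product 0.07143.
Normalizing constant = 0.34797; the posterior for Box 1 is its product over the sum, 0.1000/0.34797 = 0.287.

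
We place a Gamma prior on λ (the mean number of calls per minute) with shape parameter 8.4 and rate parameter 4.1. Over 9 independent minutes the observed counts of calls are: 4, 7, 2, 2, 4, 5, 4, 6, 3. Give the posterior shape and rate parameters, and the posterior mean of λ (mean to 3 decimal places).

Posterior: Gamma(shape=45.4, rate=13.1); mean ≈ 3.466

Total count ∑xᵢ = 37 over n = 9 minutes.
Gamma is conjugate to the Poisson likelihood: posterior is Gamma(shape = 8.4+37 = 45.4, rate = 4.1+9 = 13.1).
Posterior mean = shape/rate = 45.4/13.1 = 3.466.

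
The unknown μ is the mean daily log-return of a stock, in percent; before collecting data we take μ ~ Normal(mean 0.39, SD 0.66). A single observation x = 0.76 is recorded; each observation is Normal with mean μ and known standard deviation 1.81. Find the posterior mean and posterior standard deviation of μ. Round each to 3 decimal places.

Prior precision 1/τ₀² = 1/0.66² = 2.29568; data precision n/σ² = 1/1.81² = 0.305241.
Posterior precision = 2.29568 + 0.305241 = 2.60093, giving posterior SD = 1/√2.60093 = 0.620.
Posterior mean = (2.29568·0.39 + 0.305241·0.76) / 2.60093 = 0.433.

Posterior mean ≈ 0.433; posterior SD ≈ 0.620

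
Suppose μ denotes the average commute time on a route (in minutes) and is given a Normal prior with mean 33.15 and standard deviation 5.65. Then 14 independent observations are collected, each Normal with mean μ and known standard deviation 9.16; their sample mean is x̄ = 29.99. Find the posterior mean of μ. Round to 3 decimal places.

Prior precision 1/τ₀² = 1/5.65² = 0.0313259; data precision n/σ² = 14/9.16² = 0.166854.
Posterior precision = 0.0313259 + 0.166854 = 0.198180.
Posterior mean = (0.0313259·33.15 + 0.166854·29.99) / 0.198180 = 30.489.

Posterior mean ≈ 30.489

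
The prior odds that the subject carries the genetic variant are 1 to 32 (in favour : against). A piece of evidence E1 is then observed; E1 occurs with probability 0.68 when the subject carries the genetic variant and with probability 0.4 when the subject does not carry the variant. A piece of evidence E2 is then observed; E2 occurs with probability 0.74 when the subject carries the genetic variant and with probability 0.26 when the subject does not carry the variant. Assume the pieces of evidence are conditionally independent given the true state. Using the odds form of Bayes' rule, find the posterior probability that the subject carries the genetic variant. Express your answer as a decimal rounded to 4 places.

Prior odds = 1/32 = 0.031250.
Likelihood ratio for E1 = 0.68/0.4 = 1.7000.
Likelihood ratio for E2 = 0.74/0.26 = 2.8462.
Posterior odds = prior odds × LR₁ × LR₂ = 0.15120.
Posterior probability = odds/(1+odds) = 0.15120/1.1512 = 0.1313.

Posterior probability ≈ 0.1313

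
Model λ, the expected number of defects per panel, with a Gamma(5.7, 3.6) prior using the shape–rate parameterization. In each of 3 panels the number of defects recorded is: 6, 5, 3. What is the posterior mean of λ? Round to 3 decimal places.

Total count ∑xᵢ = 14 over n = 3 panels.
Gamma is conjugate to the Poisson likelihood: posterior is Gamma(shape = 5.7+14 = 19.7, rate = 3.6+3 = 6.6).
Posterior mean = shape/rate = 19.7/6.6 = 2.985.

Posterior mean ≈ 2.985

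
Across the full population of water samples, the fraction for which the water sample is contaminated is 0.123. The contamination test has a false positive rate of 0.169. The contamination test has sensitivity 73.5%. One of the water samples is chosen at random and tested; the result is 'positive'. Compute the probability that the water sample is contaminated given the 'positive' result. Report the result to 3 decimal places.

Let H be the event that the water sample is contaminated. P(H) = 0.123, so P(¬H) = 0.877. With E the 'positive' result, P(E|H) = 0.735 and P(E|¬H) = 0.169.
P(E) = 0.735·0.123 + 0.169·0.877 = 0.090405 + 0.14821 = 0.23862.
By Bayes' theorem, P(H|E) = 0.090405 / 0.23862 = 0.379.

P(H | E) ≈ 0.379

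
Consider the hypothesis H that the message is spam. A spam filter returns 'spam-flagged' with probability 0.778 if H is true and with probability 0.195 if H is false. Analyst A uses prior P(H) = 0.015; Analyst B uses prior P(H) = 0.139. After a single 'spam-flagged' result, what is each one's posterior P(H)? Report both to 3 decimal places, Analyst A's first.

Analyst A: 0.057; Analyst B: 0.392

P('+'|H) = 0.778, P('+'|¬H) = 0.195.
Analyst A: numerator 0.778·0.015 = 0.011670; evidence = 0.011670+0.195·0.985 = 0.20375; posterior = 0.057.
Analyst B: numerator 0.778·0.139 = 0.10814; evidence = 0.10814+0.195·0.861 = 0.27604; posterior = 0.392.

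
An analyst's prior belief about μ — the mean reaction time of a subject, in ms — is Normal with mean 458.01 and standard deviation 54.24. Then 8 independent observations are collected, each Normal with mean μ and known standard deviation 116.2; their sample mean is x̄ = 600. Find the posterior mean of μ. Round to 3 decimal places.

Prior precision 1/τ₀² = 1/54.24² = 0.00033991; data precision n/σ² = 8/116.2² = 0.00059249.
Posterior precision = 0.00033991 + 0.00059249 = 0.00093239.
Posterior mean = (0.00033991·458.01 + 0.00059249·600) / 0.00093239 = 548.237.

Posterior mean ≈ 548.237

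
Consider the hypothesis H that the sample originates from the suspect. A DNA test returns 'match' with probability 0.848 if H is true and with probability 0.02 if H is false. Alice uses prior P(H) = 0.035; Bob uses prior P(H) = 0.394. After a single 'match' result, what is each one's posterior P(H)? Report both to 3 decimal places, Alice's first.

P('+'|H) = 0.848, P('+'|¬H) = 0.02.
Alice: numerator 0.848·0.035 = 0.029680; evidence = 0.029680+0.02·0.965 = 0.048980; posterior = 0.606.
Bob: numerator 0.848·0.394 = 0.33411; evidence = 0.33411+0.02·0.606 = 0.34623; posterior = 0.965.

Alice: 0.606; Bob: 0.965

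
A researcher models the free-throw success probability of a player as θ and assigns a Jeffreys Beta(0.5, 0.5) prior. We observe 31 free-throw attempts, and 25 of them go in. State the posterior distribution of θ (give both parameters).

Posterior: Beta(25.5, 6.5)

Observing 25 successes and 6 failures updates Beta(0.5, 0.5) by adding the success and failure counts to the two shape parameters: α = 0.5+25 = 25.5, β = 0.5+6 = 6.5.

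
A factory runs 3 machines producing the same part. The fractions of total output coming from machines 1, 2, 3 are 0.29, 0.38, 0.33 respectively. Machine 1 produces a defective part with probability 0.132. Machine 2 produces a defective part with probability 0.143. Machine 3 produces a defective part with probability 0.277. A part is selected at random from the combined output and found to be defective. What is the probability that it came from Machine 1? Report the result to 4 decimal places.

P(defective|M1) = 0.132; P(defective|M2) = 0.143; P(defective|M3) = 0.277.
Prior × likelihood for each source: 0.29·0.132=0.03828, 0.38·0.143=0.05434, 0.33·0.277=0.09141. Summing gives P(defective) = 0.18403.
P(Machine 1 | defective) = 0.03828 / 0.18403 = 0.2080.

Posterior probability ≈ 0.2080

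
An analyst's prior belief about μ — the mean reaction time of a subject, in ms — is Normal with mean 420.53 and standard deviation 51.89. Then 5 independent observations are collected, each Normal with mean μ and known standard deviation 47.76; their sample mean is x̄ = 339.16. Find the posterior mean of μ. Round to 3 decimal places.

With known σ, the Normal prior is conjugate. Weight on the data is w = (n/σ²)/(n/σ² + 1/τ₀²) = 0.00219200/(0.00219200+0.00037139) = 0.85512.
Posterior mean = w·x̄ + (1−w)·μ₀ = 0.85512·339.16 + 0.14488·420.53 = 350.949.

Posterior mean ≈ 350.949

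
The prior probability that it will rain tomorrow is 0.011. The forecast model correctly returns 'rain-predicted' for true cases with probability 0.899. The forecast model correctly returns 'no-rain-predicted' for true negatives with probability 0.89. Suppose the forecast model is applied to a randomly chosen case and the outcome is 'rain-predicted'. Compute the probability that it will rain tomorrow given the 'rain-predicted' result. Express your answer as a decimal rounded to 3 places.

Let H be the event that it will rain tomorrow. P(H) = 0.011, so P(¬H) = 0.989. With E the 'rain-predicted' result, P(E|H) = 0.899 and P(E|¬H) = 0.11.
P(E) = 0.899·0.011 + 0.11·0.989 = 0.0098890 + 0.10879 = 0.11868.
By Bayes' theorem, P(H|E) = 0.0098890 / 0.11868 = 0.083.

P(H | E) ≈ 0.083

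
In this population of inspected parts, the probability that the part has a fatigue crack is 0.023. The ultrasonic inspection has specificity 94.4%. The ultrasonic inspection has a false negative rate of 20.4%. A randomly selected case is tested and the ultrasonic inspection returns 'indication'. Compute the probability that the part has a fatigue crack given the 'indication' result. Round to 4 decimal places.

P(H | E) ≈ 0.2507

Let H be the event that the part has a fatigue crack. P(H) = 0.023, so P(¬H) = 0.977. With E the 'indication' result, P(E|H) = 0.796 and P(E|¬H) = 0.056.
P(E) = 0.796·0.023 + 0.056·0.977 = 0.018308 + 0.054712 = 0.073020.
By Bayes' theorem, P(H|E) = 0.018308 / 0.073020 = 0.2507.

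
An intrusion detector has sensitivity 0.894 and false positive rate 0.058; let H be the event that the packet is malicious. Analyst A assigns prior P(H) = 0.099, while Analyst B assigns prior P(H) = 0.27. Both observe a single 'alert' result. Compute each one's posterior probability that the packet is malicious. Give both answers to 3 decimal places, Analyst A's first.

Analyst A: 0.629; Analyst B: 0.851

The likelihood ratio for an 'alert' result is 0.894/0.058 = 15.414.
Analyst A: prior odds 0.099/0.901 = 0.10988; posterior odds 1.6936; posterior probability 0.629.
Analyst B: prior odds 0.27/0.73 = 0.36986; posterior odds 5.7010; posterior probability 0.851.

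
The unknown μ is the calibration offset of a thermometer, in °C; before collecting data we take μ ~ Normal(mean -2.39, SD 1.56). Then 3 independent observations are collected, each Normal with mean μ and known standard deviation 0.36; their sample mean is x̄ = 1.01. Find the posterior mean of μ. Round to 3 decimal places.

Posterior mean ≈ 0.951

Prior precision 1/τ₀² = 1/1.56² = 0.410914; data precision n/σ² = 3/0.36² = 23.1481.
Posterior precision = 0.410914 + 23.1481 = 23.5591.
Posterior mean = (0.410914·-2.39 + 23.1481·1.01) / 23.5591 = 0.951.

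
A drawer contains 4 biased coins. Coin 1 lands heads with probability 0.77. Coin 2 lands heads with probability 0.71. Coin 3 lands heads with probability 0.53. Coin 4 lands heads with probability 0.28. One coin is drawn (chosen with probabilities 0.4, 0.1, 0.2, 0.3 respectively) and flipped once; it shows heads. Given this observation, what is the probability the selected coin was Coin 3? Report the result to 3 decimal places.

Posterior probability ≈ 0.186

P(heads|C1) = 0.77; P(heads|C2) = 0.71; P(heads|C3) = 0.53; P(heads|C4) = 0.28.
Prior × likelihood for each source: 0.4·0.77=0.3080, 0.1·0.71=0.07100, 0.2·0.53=0.1060, 0.3·0.28=0.08400. Summing gives P(heads) = 0.56900.
P(Coin 3 | heads) = 0.1060 / 0.56900 = 0.186.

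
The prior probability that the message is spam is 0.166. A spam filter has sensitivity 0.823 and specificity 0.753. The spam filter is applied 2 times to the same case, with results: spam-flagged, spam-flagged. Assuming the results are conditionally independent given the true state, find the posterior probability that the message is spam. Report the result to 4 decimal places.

Let H be the event that the message is spam; start with P(H) = 0.166. P('spam-flagged'|H) = 0.823, P('spam-flagged'|¬H) = 0.247.
Update on result 1 ('spam-flagged'): P(H) ← 0.823·0.1660 / (0.823·0.1660 + 0.247·0.8340) = 0.13662/0.34262 = 0.3987.
Update on result 2 ('spam-flagged'): P(H) ← 0.823·0.3987 / (0.823·0.3987 + 0.247·0.6013) = 0.32817/0.47668 = 0.6885.

Posterior P(H) ≈ 0.6885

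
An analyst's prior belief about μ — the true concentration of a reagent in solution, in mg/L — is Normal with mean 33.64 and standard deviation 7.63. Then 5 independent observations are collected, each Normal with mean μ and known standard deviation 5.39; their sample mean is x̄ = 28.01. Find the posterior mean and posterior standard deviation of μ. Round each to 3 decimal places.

With known σ, the Normal prior is conjugate. Weight on the data is w = (n/σ²)/(n/σ² + 1/τ₀²) = 0.172105/(0.172105+0.0171771) = 0.90925.
Posterior mean = w·x̄ + (1−w)·μ₀ = 0.90925·28.01 + 0.090749·33.64 = 28.521. Posterior variance = 1/(0.172105+0.0171771) = 5.28313, so SD = 2.299.

Posterior mean ≈ 28.521; posterior SD ≈ 2.299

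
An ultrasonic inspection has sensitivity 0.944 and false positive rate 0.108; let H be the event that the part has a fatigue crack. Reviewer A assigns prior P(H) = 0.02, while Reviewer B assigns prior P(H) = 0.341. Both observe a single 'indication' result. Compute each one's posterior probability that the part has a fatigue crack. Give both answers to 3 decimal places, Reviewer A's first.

Reviewer A: 0.151; Reviewer B: 0.819

P('+'|H) = 0.944, P('+'|¬H) = 0.108.
Reviewer A: numerator 0.944·0.02 = 0.018880; evidence = 0.018880+0.108·0.98 = 0.12472; posterior = 0.151.
Reviewer B: numerator 0.944·0.341 = 0.32190; evidence = 0.32190+0.108·0.659 = 0.39308; posterior = 0.819.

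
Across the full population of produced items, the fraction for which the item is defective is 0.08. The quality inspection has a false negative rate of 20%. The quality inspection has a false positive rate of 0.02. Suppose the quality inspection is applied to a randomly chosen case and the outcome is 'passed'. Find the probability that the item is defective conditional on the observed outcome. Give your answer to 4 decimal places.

P(H | E) ≈ 0.0174

Let H be the event that the item is defective. P(H) = 0.08, so P(¬H) = 0.92. With E the 'passed' result, P(E|H) = 0.2 and P(E|¬H) = 0.98.
P(E) = 0.2·0.08 + 0.98·0.92 = 0.016000 + 0.90160 = 0.91760.
By Bayes' theorem, P(H|E) = 0.016000 / 0.91760 = 0.0174.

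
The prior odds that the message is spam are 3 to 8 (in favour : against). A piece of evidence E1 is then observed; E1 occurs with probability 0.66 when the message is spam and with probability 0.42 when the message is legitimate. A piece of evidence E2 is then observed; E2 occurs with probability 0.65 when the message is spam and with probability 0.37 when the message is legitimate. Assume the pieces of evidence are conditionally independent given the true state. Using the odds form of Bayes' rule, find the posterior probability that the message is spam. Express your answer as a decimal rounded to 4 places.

Posterior probability ≈ 0.5087

Prior odds = 3/8 = 0.37500. In log-odds, ln(0.37500) = -0.98083.
Add log likelihood ratios: ln(1.5714) + ln(1.7568) = 1.0155.
Posterior log-odds = 0.034625, so posterior odds = exp(0.034625) = 1.0352. Converting, P(H|E) = 1.0352/2.0352 = 0.5087.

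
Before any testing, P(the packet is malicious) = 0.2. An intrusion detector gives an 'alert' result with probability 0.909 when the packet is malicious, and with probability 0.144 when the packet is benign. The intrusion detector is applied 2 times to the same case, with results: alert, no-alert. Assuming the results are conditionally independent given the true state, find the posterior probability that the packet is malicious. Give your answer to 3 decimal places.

Posterior P(H) ≈ 0.144

With H the event that the packet is malicious, the joint likelihood of the observed sequence is P(data|H) = 0.909·0.091 = 0.082719 and P(data|¬H) = 0.144·0.856 = 0.12326.
Bayes: P(H|data) = 0.2·0.082719 / (0.2·0.082719 + 0.8·0.12326) = 0.016544/0.11515 = 0.1437.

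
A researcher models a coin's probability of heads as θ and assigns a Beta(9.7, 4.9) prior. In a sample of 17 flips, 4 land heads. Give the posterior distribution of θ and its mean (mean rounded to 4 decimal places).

Observing 4 successes and 13 failures updates Beta(9.7, 4.9) by adding the success and failure counts to the two shape parameters: α = 9.7+4 = 13.7, β = 4.9+13 = 17.9.
E[θ | data] = 13.7/(13.7+17.9) = 0.4335.

Posterior: Beta(13.7, 17.9); mean ≈ 0.4335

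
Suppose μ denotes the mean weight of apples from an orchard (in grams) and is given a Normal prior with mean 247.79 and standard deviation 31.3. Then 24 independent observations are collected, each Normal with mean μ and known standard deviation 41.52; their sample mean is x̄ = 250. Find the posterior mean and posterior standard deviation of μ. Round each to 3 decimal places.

Posterior mean ≈ 249.849; posterior SD ≈ 8.181

With known σ, the Normal prior is conjugate. Weight on the data is w = (n/σ²)/(n/σ² + 1/τ₀²) = 0.0139218/(0.0139218+0.00102073) = 0.93169.
Posterior mean = w·x̄ + (1−w)·μ₀ = 0.93169·250 + 0.068310·247.79 = 249.849. Posterior variance = 1/(0.0139218+0.00102073) = 66.9229, so SD = 8.181.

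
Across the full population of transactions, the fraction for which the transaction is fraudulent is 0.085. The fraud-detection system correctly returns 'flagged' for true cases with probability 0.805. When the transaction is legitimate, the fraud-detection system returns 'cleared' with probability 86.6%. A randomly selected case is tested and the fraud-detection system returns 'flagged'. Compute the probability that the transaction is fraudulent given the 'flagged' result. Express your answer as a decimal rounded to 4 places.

P(H | E) ≈ 0.3582

Let H be the event that the transaction is fraudulent. P(H) = 0.085, so P(¬H) = 0.915. With E the 'flagged' result, P(E|H) = 0.805 and P(E|¬H) = 0.134.
P(E) = 0.805·0.085 + 0.134·0.915 = 0.068425 + 0.12261 = 0.19104.
By Bayes' theorem, P(H|E) = 0.068425 / 0.19104 = 0.3582.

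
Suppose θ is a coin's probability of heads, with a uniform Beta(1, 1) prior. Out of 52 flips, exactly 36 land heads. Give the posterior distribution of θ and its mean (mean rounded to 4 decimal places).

Posterior: Beta(37, 17); mean ≈ 0.6852

The binomial likelihood is conjugate to the Beta prior: with 36 successes and 16 failures, the posterior is Beta(1+36, 1+16) = Beta(37, 17).
E[θ | data] = 37/(37+17) = 0.6852.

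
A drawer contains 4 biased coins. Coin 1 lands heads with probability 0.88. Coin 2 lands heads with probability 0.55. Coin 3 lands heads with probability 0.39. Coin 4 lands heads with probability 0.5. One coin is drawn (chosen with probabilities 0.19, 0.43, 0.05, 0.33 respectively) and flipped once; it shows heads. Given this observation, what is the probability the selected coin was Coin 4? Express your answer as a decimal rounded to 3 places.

P(heads|C1) = 0.88; P(heads|C2) = 0.55; P(heads|C3) = 0.39; P(heads|C4) = 0.5.
Prior × likelihood for each source: 0.19·0.88=0.1672, 0.43·0.55=0.2365, 0.05·0.39=0.01950, 0.33·0.5=0.1650. Summing gives P(heads) = 0.58820.
P(Coin 4 | heads) = 0.1650 / 0.58820 = 0.281.

Posterior probability ≈ 0.281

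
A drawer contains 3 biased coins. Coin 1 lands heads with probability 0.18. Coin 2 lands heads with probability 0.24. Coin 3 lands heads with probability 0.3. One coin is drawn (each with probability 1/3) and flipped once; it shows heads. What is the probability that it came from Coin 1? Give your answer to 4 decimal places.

Posterior probability ≈ 0.2500

P(heads|C1) = 0.18; P(heads|C2) = 0.24; P(heads|C3) = 0.3.
Prior × likelihood for each source: 0.333333·0.18=0.06000, 0.333333·0.24=0.08000, 0.333333·0.3=0.1000. Summing gives P(heads) = 0.24000.
P(Coin 1 | heads) = 0.06000 / 0.24000 = 0.2500.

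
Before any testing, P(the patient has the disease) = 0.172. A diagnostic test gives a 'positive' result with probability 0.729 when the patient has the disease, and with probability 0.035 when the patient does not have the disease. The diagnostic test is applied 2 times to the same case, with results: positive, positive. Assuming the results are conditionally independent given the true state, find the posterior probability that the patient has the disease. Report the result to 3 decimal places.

Posterior P(H) ≈ 0.989

Let H be the event that the patient has the disease; start with P(H) = 0.172. P('positive'|H) = 0.729, P('positive'|¬H) = 0.035.
Update on result 1 ('positive'): P(H) ← 0.729·0.1720 / (0.729·0.1720 + 0.035·0.8280) = 0.12539/0.15437 = 0.8123.
Update on result 2 ('positive'): P(H) ← 0.729·0.8123 / (0.729·0.8123 + 0.035·0.1877) = 0.59214/0.59871 = 0.9890.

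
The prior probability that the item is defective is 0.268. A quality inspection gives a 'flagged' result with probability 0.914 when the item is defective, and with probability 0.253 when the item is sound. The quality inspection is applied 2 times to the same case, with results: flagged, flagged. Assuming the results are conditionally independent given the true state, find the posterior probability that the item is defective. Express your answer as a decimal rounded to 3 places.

Posterior P(H) ≈ 0.827

With H the event that the item is defective, the joint likelihood of the observed sequence is P(data|H) = 0.914·0.914 = 0.83540 and P(data|¬H) = 0.253·0.253 = 0.064009.
Bayes: P(H|data) = 0.268·0.83540 / (0.268·0.83540 + 0.732·0.064009) = 0.22389/0.27074 = 0.8269.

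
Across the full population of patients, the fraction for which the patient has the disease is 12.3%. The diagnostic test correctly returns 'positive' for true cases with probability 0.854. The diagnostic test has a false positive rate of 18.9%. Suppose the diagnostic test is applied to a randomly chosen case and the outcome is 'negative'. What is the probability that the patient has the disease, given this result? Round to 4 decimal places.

Let H be the event that the patient has the disease. P(H) = 0.123, so P(¬H) = 0.877. With E the 'negative' result, P(E|H) = 0.146 and P(E|¬H) = 0.811.
P(E) = 0.146·0.123 + 0.811·0.877 = 0.017958 + 0.71125 = 0.72921.
By Bayes' theorem, P(H|E) = 0.017958 / 0.72921 = 0.0246.

P(H | E) ≈ 0.0246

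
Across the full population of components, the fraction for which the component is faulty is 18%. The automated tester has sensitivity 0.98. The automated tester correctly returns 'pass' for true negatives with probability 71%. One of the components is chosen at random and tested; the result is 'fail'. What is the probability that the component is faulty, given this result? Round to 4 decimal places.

P(H | E) ≈ 0.4259

Write H for 'the component is faulty'. Prior odds H:¬H = 0.18/0.82 = 0.21951. For the 'fail' outcome, the likelihood ratio is 0.98/0.29 = 3.3793.
Posterior odds = 0.21951 × 3.3793 = 0.74180, so P(H|E) = 0.74180/(1+0.74180) = 0.4259.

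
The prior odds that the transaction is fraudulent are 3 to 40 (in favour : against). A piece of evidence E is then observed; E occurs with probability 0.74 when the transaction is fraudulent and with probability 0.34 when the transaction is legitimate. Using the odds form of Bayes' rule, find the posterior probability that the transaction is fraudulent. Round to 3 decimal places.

Posterior probability ≈ 0.140

Prior odds = 3/40 = 0.075000.
Likelihood ratio for E = 0.74/0.34 = 2.1765.
Posterior odds = prior odds × LR = 0.16324.
Posterior probability = odds/(1+odds) = 0.16324/1.1632 = 0.140.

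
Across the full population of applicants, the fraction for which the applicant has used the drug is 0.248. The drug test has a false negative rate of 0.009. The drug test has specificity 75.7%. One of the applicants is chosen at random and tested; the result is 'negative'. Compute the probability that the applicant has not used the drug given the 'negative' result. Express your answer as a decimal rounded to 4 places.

P(¬H | E) ≈ 0.9961

Write H for 'the applicant has used the drug'. Prior odds H:¬H = 0.248/0.752 = 0.32979. For the 'negative' outcome, the likelihood ratio is 0.009/0.757 = 0.011889.
Posterior odds = 0.32979 × 0.011889 = 0.0039209, so P(H|E) = 0.0039209/(1+0.0039209) = 0.0039. Then P(¬H|E) = 1 − 0.0039 = 0.9961.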